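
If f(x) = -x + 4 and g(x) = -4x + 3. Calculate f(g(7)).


g(7) = -25
f(-25) = 29

29


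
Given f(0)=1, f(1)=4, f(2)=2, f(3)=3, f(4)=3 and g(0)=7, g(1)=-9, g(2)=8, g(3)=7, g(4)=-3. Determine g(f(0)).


-9


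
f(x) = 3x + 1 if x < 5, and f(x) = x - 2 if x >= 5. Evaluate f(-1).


-1 satisfies x < 5
f(-1) = -2

-2


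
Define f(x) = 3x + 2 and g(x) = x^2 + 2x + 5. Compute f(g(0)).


g(0) = 5
f(5) = 17

17


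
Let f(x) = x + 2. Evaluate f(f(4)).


f(4) = 6
f(6) = 8

8


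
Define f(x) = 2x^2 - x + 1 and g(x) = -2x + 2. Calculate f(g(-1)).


g(-1) = 4
f(4) = 2*(4)^2 - 1*(4) + 1 = 29

29


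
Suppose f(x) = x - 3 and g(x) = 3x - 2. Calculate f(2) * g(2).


f(2) = -1
g(2) = 4
Product = -4

-4


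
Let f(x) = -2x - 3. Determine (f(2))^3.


f(2) = -7
(-7)^3 = -343

-343


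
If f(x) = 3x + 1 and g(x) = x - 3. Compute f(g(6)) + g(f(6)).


f(g(6)) = 10
g(f(6)) = 16
Sum = 26

26


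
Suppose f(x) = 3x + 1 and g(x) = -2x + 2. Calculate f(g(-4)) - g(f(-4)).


f(g(-4)) = 31
g(f(-4)) = 24
Difference = 7

7


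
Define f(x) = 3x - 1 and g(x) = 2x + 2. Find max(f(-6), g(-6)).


-10


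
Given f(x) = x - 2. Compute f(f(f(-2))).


f(-2) = -4
f(-4) = -6
f(-6) = -8

-8


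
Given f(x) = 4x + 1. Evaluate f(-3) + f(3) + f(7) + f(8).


64


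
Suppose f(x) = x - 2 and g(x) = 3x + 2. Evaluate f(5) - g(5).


-14


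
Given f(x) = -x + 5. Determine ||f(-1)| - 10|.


f(-1) = 6
|6| = 6
|6 - 10| = 4

4


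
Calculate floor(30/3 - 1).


30/3 = 10
10 - 1 = 9
floor(9) = 9

9


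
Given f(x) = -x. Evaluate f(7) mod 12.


f(7) = -7
-7 mod 12 = 5

5


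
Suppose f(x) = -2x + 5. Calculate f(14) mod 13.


f(14) = -23
-23 mod 13 = 3

3


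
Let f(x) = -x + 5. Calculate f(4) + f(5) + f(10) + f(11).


f(4) = 1
f(5) = 0
f(10) = -5
f(11) = -6
Sum = -10

-10


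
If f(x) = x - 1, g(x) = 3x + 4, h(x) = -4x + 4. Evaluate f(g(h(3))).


h(3) = -8
g(-8) = -20
f(-20) = -21

-21


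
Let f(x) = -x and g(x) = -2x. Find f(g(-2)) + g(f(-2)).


f(g(-2)) = -4
g(f(-2)) = -4
Sum = -8

-8


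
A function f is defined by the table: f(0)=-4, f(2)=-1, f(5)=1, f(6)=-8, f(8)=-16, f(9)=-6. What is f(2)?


-1


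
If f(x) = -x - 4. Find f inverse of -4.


Solve -x - 4 = -4
x = (-4 + 4) / (-1) = 0

0


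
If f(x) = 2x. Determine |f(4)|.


f(4) = 8
|8| = 8

8


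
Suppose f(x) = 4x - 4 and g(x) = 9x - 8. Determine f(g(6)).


g(6) = 46
f(46) = 180

180


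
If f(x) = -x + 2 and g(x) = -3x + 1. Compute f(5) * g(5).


f(5) = -3
g(5) = -14
Product = 42

42


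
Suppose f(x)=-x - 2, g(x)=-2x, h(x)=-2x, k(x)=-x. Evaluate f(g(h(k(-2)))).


k(-2) = 2
h(2) = -4
g(-4) = 8
f(8) = -10

-10


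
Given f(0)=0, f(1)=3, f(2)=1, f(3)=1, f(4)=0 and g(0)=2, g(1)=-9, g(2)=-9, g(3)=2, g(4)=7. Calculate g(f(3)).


f(3) = 1
g(1) = -9

-9


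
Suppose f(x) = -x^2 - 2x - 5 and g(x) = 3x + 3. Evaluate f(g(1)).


g(1) = 6
f(6) = (-1)*(6)^2 - 2*(6) - 5 = -53

-53


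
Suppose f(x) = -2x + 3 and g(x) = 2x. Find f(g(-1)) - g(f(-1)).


f(g(-1)) = 7
g(f(-1)) = 10
Difference = -3

-3


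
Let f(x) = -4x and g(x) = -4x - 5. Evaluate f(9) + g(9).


f(9) = -36
g(9) = -41
Sum = -77

-77


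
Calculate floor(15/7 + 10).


15/7 = 2.1429
2.1429 + 10 = 12.1429
floor(12.1429) = 12

12


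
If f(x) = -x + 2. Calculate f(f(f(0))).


f(0) = 2
f(2) = 0
f(0) = 2

2


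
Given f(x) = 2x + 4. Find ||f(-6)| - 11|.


f(-6) = -8
|-8| = 8
|8 - 11| = 3

3


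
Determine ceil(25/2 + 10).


25/2 = 12.5
12.5 + 10 = 22.5
ceil(22.5) = 23

23


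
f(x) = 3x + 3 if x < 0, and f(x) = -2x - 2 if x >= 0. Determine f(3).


3 satisfies x >= 0
f(3) = -8

-8


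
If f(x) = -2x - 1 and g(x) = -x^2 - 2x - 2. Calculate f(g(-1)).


g(-1) = -1
f(-1) = 1

1


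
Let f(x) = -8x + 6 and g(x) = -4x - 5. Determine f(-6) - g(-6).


f(-6) = 54
g(-6) = 19
Difference = 35

35


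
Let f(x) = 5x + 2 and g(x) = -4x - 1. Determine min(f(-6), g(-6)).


f(-6) = -28
g(-6) = 23
min = -28

-28


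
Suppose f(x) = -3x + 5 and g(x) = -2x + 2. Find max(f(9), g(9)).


f(9) = -22
g(9) = -16
max = -16

-16


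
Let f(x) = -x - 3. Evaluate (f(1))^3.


f(1) = -4
(-4)^3 = -64

-64


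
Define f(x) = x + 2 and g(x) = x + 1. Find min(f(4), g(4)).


f(4) = 6
g(4) = 5
min = 5

5


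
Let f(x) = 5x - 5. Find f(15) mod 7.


f(15) = 70
70 mod 7 = 0

0


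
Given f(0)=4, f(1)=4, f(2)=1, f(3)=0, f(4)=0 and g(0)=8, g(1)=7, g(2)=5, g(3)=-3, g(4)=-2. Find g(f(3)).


f(3) = 0
g(0) = 8

8


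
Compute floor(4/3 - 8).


-7


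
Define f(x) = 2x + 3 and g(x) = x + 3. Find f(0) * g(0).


f(0) = 3
g(0) = 3
Product = 9

9


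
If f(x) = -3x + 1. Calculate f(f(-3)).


f(-3) = 10
f(10) = -29

-29


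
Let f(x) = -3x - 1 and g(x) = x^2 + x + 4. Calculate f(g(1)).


g(1) = 6
f(6) = -19

-19


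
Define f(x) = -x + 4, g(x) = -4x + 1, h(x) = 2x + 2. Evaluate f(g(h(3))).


h(3) = 8
g(8) = -31
f(-31) = 35

35


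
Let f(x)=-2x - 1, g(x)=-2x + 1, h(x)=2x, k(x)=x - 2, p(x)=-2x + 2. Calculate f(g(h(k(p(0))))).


p(0) = 2
k(2) = 0
h(0) = 0
g(0) = 1
f(1) = -3

-3


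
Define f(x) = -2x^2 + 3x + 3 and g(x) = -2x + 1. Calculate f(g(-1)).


g(-1) = 3
f(3) = (-2)*(3)^2 + 3*(3) + 3 = -6

-6


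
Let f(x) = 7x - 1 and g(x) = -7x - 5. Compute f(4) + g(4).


f(4) = 27
g(4) = -33
Sum = -6

-6


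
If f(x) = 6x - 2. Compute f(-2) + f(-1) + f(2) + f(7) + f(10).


f(-2) = -14
f(-1) = -8
f(2) = 10
f(7) = 40
f(10) = 58
Sum = 86

86


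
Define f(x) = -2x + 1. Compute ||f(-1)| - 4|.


f(-1) = 3
|3| = 3
|3 - 4| = 1

1


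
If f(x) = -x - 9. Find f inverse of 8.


Solve -x - 9 = 8
x = (8 + 9) / (-1) = -17

-17


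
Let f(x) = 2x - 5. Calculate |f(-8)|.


f(-8) = -21
|-21| = 21

21


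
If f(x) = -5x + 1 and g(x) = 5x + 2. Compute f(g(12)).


g(12) = 62
f(62) = -309

-309


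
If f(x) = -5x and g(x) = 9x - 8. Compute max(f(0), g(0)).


f(0) = 0
g(0) = -8
max = 0

0


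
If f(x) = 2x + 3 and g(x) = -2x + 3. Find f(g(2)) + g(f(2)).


f(g(2)) = 1
g(f(2)) = -11
Sum = -10

-10


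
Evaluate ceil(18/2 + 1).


18/2 = 9
9 + 1 = 10
ceil(10) = 10

10


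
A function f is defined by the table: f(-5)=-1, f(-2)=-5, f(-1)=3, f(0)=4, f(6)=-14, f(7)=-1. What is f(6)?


Reading from the table at x = 6

-14


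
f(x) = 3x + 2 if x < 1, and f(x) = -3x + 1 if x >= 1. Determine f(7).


7 satisfies x >= 1
f(7) = -20

-20


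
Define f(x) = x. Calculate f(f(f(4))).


f(4) = 4
f(4) = 4
f(4) = 4

4


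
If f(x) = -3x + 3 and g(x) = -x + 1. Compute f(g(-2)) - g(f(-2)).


2


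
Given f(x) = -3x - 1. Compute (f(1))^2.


f(1) = -4
(-4)^2 = 16

16


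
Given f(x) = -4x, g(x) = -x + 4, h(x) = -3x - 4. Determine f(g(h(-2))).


h(-2) = 2
g(2) = 2
f(2) = -8

-8


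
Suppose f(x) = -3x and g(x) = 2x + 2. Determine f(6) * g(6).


f(6) = -18
g(6) = 14
Product = -252

-252


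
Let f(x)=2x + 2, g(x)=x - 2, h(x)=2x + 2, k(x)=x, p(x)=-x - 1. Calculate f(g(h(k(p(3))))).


-14


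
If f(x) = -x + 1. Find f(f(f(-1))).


f(-1) = 2
f(2) = -1
f(-1) = 2

2


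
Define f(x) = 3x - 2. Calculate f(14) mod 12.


f(14) = 40
40 mod 12 = 4

4


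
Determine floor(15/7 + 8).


15/7 = 2.1429
2.1429 + 8 = 10.1429
floor(10.1429) = 10

10


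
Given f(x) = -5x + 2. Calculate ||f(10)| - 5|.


f(10) = -48
|-48| = 48
|48 - 5| = 43

43


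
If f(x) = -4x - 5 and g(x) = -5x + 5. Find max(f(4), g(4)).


f(4) = -21
g(4) = -15
max = -15

-15


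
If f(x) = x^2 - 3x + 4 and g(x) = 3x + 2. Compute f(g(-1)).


8


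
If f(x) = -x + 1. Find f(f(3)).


f(3) = -2
f(-2) = 3

3


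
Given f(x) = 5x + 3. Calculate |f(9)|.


f(9) = 48
|48| = 48

48


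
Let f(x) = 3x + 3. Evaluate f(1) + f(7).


f(1) = 6
f(7) = 24
Sum = 30

30


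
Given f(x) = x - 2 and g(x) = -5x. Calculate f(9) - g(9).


f(9) = 7
g(9) = -45
Difference = 52

52


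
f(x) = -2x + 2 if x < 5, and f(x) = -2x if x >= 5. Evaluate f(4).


4 satisfies x < 5
f(4) = -6

-6


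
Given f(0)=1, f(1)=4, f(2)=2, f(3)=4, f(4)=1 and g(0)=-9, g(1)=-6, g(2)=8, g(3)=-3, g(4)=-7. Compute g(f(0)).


f(0) = 1
g(1) = -6

-6


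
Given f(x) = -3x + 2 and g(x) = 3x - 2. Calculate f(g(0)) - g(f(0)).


f(g(0)) = 8
g(f(0)) = 4
Difference = 4

4


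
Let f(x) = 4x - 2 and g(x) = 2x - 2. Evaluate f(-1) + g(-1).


-10


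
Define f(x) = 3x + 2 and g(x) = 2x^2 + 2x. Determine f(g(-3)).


g(-3) = 12
f(12) = 38

38


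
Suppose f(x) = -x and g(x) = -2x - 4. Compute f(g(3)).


g(3) = -10
f(-10) = 10

10


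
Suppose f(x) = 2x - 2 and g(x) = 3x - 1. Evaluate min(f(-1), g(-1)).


f(-1) = -4
g(-1) = -4
min = -4

-4


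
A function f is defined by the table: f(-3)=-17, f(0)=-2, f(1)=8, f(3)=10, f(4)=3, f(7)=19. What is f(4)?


Reading from the table at x = 4

3


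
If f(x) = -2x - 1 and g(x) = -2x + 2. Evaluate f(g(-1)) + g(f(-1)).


-9


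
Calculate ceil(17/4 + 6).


17/4 = 4.25
4.25 + 6 = 10.25
ceil(10.25) = 11

11


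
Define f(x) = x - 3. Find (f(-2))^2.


f(-2) = -5
(-5)^2 = 25

25


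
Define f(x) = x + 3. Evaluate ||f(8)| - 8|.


3


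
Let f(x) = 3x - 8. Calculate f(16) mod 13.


f(16) = 40
40 mod 13 = 1

1


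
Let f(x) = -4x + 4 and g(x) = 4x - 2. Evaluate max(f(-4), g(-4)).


f(-4) = 20
g(-4) = -18
max = 20

20


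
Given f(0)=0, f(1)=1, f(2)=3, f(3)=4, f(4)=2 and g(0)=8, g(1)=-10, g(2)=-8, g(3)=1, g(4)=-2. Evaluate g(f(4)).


-8


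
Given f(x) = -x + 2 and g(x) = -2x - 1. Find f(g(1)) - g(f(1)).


f(g(1)) = 5
g(f(1)) = -3
Difference = 8

8


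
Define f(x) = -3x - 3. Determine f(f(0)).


f(0) = -3
f(-3) = 6

6


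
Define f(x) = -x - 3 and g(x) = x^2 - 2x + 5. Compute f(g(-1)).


-11


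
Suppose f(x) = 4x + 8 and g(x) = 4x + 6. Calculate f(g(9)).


g(9) = 42
f(42) = 176

176


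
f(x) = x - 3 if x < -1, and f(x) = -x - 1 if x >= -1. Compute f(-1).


-1 satisfies x >= -1
f(-1) = 0

0


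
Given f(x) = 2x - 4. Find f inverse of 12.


Solve 2x - 4 = 12
x = (12 + 4) / 2 = 8

8


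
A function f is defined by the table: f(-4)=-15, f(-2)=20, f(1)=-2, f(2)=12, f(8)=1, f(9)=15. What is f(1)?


Reading from the table at x = 1

-2


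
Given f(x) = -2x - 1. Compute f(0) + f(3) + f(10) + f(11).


f(0) = -1
f(3) = -7
f(10) = -21
f(11) = -23
Sum = -52

-52


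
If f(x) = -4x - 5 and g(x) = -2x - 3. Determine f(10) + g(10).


f(10) = -45
g(10) = -23
Sum = -68

-68


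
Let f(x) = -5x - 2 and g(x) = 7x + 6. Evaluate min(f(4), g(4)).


f(4) = -22
g(4) = 34
min = -22

-22


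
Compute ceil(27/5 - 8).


27/5 = 5.4
5.4 - 8 = -2.6
ceil(-2.6) = -2

-2


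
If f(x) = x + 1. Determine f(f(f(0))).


f(0) = 1
f(1) = 2
f(2) = 3

3


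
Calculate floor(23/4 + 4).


23/4 = 5.75
5.75 + 4 = 9.75
floor(9.75) = 9

9


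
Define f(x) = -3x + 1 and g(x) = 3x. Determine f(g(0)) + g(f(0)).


f(g(0)) = 1
g(f(0)) = 3
Sum = 4

4


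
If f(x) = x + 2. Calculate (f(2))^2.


f(2) = 4
(4)^2 = 16

16


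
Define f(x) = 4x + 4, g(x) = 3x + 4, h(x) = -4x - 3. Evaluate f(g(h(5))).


h(5) = -23
g(-23) = -65
f(-65) = -256

-256


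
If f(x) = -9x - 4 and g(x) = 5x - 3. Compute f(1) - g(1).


f(1) = -13
g(1) = 2
Difference = -15

-15


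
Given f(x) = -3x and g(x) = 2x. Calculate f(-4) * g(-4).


f(-4) = 12
g(-4) = -8
Product = -96

-96


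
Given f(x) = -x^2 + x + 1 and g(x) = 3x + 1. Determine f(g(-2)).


g(-2) = -5
f(-5) = (-1)*(-5)^2 + 1*(-5) + 1 = -29

-29


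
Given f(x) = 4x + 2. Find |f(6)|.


26


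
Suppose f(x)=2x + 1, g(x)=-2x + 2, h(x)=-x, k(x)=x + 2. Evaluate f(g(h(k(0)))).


k(0) = 2
h(2) = -2
g(-2) = 6
f(6) = 13

13


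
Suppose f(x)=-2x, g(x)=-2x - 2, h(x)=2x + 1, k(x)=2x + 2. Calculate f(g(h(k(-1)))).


k(-1) = 0
h(0) = 1
g(1) = -4
f(-4) = 8

8


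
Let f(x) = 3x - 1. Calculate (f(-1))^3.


f(-1) = -4
(-4)^3 = -64

-64


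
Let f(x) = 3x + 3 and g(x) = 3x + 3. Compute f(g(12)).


120


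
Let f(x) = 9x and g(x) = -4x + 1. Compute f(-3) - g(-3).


f(-3) = -27
g(-3) = 13
Difference = -40

-40


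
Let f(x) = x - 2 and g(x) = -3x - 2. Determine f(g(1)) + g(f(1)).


f(g(1)) = -7
g(f(1)) = 1
Sum = -6

-6


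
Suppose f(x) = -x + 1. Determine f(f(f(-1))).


f(-1) = 2
f(2) = -1
f(-1) = 2

2


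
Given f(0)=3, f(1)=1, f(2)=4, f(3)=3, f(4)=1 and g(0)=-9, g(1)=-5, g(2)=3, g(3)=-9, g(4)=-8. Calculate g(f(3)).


f(3) = 3
g(3) = -9

-9


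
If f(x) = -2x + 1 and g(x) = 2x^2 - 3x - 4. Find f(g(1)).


11


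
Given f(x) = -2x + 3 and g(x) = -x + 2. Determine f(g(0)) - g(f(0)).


f(g(0)) = -1
g(f(0)) = -1
Difference = 0

0


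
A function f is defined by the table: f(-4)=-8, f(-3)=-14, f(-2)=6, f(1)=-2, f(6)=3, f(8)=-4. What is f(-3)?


Reading from the table at x = -3

-14


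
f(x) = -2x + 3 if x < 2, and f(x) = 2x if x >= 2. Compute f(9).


9 satisfies x >= 2
f(9) = 18

18


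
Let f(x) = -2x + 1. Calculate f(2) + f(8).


f(2) = -3
f(8) = -15
Sum = -18

-18


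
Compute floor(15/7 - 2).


0


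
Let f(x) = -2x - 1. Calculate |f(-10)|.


f(-10) = 19
|19| = 19

19


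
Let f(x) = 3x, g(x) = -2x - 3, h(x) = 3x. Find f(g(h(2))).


h(2) = 6
g(6) = -15
f(-15) = -45

-45


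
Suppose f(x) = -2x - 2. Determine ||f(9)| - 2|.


f(9) = -20
|-20| = 20
|20 - 2| = 18

18


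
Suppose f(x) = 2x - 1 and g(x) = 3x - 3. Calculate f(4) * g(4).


63


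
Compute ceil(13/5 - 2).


13/5 = 2.6
2.6 - 2 = 0.6
ceil(0.6) = 1

1


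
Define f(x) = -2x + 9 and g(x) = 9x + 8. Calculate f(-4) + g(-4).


f(-4) = 17
g(-4) = -28
Sum = -11

-11


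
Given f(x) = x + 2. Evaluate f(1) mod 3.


0


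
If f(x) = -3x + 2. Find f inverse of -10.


Solve -3x + 2 = -10
x = (-10 - 2) / (-3) = 4

4


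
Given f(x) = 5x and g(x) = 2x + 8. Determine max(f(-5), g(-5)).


-2


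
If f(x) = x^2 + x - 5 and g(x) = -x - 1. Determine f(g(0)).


g(0) = -1
f(-1) = 1*(-1)^2 + 1*(-1) - 5 = -5

-5


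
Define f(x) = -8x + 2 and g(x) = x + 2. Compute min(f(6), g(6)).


f(6) = -46
g(6) = 8
min = -46

-46


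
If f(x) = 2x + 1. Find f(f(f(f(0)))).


f(0) = 1
f(1) = 3
f(3) = 7
f(7) = 15

15


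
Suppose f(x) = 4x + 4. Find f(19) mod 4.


0


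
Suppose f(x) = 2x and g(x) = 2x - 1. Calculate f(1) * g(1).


f(1) = 2
g(1) = 1
Product = 2

2


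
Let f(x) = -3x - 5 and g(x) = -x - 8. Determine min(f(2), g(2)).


f(2) = -11
g(2) = -10
min = -11

-11


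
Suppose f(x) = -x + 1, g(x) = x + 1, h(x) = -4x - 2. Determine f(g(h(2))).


h(2) = -10
g(-10) = -9
f(-9) = 10

10


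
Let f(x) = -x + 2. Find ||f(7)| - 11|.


f(7) = -5
|-5| = 5
|5 - 11| = 6

6


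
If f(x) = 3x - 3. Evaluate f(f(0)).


-12


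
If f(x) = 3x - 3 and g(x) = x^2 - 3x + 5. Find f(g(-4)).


g(-4) = 33
f(33) = 96

96


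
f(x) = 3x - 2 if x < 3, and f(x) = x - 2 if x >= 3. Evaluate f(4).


4 satisfies x >= 3
f(4) = 2

2


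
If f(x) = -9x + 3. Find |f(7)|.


f(7) = -60
|-60| = 60

60


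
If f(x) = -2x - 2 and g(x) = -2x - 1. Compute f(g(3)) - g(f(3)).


-3


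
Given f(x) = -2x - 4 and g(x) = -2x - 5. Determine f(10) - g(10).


f(10) = -24
g(10) = -25
Difference = 1

1


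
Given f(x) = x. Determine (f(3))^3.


f(3) = 3
(3)^3 = 27

27


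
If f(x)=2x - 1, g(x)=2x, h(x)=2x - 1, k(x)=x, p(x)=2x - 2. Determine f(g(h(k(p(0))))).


p(0) = -2
k(-2) = -2
h(-2) = -5
g(-5) = -10
f(-10) = -21

-21


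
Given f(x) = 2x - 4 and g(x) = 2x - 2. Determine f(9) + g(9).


f(9) = 14
g(9) = 16
Sum = 30

30


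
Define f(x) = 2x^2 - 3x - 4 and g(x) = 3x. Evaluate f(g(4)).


g(4) = 12
f(12) = 2*(12)^2 - 3*(12) - 4 = 248

248


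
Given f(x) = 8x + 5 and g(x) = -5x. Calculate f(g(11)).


g(11) = -55
f(-55) = -435

-435


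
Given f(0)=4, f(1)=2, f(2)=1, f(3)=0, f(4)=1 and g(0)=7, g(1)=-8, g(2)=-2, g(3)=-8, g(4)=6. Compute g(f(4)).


f(4) = 1
g(1) = -8

-8


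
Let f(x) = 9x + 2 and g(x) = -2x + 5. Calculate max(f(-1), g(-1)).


f(-1) = -7
g(-1) = 7
max = 7

7


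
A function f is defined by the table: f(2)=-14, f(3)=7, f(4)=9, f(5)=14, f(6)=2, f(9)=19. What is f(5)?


Reading from the table at x = 5

14


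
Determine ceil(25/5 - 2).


25/5 = 5
5 - 2 = 3
ceil(3) = 3

3


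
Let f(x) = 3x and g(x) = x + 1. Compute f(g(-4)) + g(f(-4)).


f(g(-4)) = -9
g(f(-4)) = -11
Sum = -20

-20


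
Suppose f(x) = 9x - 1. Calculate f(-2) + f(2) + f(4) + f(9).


f(-2) = -19
f(2) = 17
f(4) = 35
f(9) = 80
Sum = 113

113


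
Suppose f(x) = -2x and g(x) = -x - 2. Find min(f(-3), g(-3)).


f(-3) = 6
g(-3) = 1
min = 1

1


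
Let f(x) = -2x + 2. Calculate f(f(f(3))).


f(3) = -4
f(-4) = 10
f(10) = -18

-18


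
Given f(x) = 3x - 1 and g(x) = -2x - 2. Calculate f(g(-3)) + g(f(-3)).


f(g(-3)) = 11
g(f(-3)) = 18
Sum = 29

29


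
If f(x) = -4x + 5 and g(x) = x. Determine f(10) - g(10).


f(10) = -35
g(10) = 10
Difference = -45

-45


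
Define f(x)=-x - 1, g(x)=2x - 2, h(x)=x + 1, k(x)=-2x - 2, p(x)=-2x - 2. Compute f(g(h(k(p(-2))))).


11


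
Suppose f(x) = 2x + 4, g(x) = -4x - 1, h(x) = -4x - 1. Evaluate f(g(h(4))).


h(4) = -17
g(-17) = 67
f(67) = 138

138


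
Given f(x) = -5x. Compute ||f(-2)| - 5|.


5


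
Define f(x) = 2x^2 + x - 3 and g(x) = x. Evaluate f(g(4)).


g(4) = 4
f(4) = 2*(4)^2 + 1*(4) - 3 = 33

33


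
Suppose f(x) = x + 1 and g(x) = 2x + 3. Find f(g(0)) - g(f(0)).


f(g(0)) = 4
g(f(0)) = 5
Difference = -1

-1


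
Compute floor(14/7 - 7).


14/7 = 2
2 - 7 = -5
floor(-5) = -5

-5


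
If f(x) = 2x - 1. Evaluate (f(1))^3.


1


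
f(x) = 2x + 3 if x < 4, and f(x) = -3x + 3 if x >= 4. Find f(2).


2 satisfies x < 4
f(2) = 7

7


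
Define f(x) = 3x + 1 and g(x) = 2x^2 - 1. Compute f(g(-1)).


g(-1) = 1
f(1) = 4

4


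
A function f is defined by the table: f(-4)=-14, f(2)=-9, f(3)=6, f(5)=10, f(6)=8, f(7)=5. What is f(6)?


Reading from the table at x = 6

8


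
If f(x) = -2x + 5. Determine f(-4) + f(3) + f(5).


7


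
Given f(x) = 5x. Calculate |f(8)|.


40


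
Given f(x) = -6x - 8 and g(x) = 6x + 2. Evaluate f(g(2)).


g(2) = 14
f(14) = -92

-92


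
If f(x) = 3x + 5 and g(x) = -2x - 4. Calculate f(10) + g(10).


f(10) = 35
g(10) = -24
Sum = 11

11


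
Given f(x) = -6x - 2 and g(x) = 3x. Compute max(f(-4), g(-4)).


f(-4) = 22
g(-4) = -12
max = 22

22


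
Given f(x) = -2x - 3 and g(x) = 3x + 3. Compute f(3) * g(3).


-108


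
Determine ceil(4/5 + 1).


4/5 = 0.8
0.8 + 1 = 1.8
ceil(1.8) = 2

2


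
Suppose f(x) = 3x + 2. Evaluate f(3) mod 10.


f(3) = 11
11 mod 10 = 1

1


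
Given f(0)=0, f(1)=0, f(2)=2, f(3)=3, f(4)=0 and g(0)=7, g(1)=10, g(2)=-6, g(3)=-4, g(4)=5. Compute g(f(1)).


f(1) = 0
g(0) = 7

7


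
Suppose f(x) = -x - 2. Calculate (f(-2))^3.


f(-2) = 0
(0)^3 = 0

0


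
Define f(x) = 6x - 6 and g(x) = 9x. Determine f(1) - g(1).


f(1) = 0
g(1) = 9
Difference = -9

-9


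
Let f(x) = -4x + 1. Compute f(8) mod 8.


1


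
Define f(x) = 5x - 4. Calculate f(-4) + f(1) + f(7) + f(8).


f(-4) = -24
f(1) = 1
f(7) = 31
f(8) = 36
Sum = 44

44


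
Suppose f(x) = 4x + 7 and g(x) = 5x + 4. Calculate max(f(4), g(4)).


24


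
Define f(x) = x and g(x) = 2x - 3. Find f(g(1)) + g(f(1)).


-2


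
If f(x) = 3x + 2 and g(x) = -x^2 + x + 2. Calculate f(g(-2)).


g(-2) = -4
f(-4) = -10

-10


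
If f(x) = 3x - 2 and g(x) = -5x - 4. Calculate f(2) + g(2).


f(2) = 4
g(2) = -14
Sum = -10

-10


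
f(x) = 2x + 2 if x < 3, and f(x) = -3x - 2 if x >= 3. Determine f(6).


6 satisfies x >= 3
f(6) = -20

-20


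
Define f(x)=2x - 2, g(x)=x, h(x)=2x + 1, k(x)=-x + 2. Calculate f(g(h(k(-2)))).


k(-2) = 4
h(4) = 9
g(9) = 9
f(9) = 16

16


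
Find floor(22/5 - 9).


22/5 = 4.4
4.4 - 9 = -4.6
floor(-4.6) = -5

-5


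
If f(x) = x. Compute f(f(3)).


f(3) = 3
f(3) = 3

3


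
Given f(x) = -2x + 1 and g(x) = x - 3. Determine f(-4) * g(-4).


f(-4) = 9
g(-4) = -7
Product = -63

-63


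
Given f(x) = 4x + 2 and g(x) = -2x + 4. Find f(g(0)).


g(0) = 4
f(4) = 18

18


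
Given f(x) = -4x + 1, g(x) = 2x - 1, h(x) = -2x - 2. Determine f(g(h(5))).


h(5) = -12
g(-12) = -25
f(-25) = 101

101


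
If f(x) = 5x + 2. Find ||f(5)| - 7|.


f(5) = 27
|27| = 27
|27 - 7| = 20

20


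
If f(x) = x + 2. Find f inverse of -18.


Solve x + 2 = -18
x = (-18 - 2) / 1 = -20

-20


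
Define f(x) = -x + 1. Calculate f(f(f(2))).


f(2) = -1
f(-1) = 2
f(2) = -1

-1


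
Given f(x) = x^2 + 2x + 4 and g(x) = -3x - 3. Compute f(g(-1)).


g(-1) = 0
f(0) = 1*(0)^2 + 2*(0) + 4 = 4

4


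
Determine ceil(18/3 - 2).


4


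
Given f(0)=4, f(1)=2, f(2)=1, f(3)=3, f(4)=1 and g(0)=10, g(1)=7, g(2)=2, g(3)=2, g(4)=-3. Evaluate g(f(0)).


f(0) = 4
g(4) = -3

-3


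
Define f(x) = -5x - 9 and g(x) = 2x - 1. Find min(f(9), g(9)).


f(9) = -54
g(9) = 17
min = -54

-54


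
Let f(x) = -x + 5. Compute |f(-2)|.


f(-2) = 7
|7| = 7

7


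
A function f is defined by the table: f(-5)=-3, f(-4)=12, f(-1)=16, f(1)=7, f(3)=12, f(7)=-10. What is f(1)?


Reading from the table at x = 1

7


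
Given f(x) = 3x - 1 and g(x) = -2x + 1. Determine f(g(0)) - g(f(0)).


f(g(0)) = 2
g(f(0)) = 3
Difference = -1

-1


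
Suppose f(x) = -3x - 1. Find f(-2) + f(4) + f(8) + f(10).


f(-2) = 5
f(4) = -13
f(8) = -25
f(10) = -31
Sum = -64

-64


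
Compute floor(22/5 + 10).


22/5 = 4.4
4.4 + 10 = 14.4
floor(14.4) = 14

14


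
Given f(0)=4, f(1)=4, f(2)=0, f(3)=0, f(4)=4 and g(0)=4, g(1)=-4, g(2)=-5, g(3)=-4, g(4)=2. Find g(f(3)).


4


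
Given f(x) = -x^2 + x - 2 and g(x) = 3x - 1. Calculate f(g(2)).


g(2) = 5
f(5) = (-1)*(5)^2 + 1*(5) - 2 = -22

-22


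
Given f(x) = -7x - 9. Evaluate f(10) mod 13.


f(10) = -79
-79 mod 13 = 12

12


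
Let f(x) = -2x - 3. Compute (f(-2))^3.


f(-2) = 1
(1)^3 = 1

1


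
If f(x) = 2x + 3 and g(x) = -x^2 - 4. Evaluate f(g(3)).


-23


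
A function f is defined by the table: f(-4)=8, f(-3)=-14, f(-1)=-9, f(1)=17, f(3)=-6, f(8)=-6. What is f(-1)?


-9


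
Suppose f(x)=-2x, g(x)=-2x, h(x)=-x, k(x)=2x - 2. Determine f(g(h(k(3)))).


-16


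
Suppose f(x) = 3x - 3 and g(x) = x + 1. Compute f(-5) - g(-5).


f(-5) = -18
g(-5) = -4
Difference = -14

-14


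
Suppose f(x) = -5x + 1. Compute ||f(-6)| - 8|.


f(-6) = 31
|31| = 31
|31 - 8| = 23

23


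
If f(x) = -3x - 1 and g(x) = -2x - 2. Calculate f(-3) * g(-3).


f(-3) = 8
g(-3) = 4
Product = 32

32


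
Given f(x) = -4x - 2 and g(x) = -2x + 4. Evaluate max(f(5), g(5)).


f(5) = -22
g(5) = -6
max = -6

-6


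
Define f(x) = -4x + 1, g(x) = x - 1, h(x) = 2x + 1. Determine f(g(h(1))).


-7


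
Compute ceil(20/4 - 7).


-2


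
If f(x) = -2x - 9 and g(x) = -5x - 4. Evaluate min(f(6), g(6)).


f(6) = -21
g(6) = -34
min = -34

-34


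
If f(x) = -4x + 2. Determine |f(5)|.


f(5) = -18
|-18| = 18

18


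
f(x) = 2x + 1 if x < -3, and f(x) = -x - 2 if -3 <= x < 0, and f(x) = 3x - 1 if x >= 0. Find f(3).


3 satisfies x >= 0
f(3) = 8

8


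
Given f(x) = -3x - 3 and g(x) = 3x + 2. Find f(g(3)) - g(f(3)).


f(g(3)) = -36
g(f(3)) = -34
Difference = -2

-2


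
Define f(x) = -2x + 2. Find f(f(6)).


f(6) = -10
f(-10) = 22

22


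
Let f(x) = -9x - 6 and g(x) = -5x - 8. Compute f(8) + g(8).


f(8) = -78
g(8) = -48
Sum = -126

-126


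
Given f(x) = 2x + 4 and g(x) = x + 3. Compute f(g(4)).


18


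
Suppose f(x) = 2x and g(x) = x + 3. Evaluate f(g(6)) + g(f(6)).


f(g(6)) = 18
g(f(6)) = 15
Sum = 33

33


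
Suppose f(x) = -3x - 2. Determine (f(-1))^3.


f(-1) = 1
(1)^3 = 1

1


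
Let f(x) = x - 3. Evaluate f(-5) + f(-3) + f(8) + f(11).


f(-5) = -8
f(-3) = -6
f(8) = 5
f(11) = 8
Sum = -1

-1


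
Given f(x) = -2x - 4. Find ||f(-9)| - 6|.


f(-9) = 14
|14| = 14
|14 - 6| = 8

8


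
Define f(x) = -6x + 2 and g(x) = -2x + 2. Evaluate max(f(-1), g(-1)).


8


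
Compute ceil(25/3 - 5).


4


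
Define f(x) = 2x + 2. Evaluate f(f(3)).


f(3) = 8
f(8) = 18

18


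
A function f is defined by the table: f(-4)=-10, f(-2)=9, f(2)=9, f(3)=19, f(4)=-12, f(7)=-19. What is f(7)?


Reading from the table at x = 7

-19


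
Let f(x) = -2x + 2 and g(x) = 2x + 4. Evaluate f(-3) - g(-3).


10


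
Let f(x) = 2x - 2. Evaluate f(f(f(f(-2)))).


-62


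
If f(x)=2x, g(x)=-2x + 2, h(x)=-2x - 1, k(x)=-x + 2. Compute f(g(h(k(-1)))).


32


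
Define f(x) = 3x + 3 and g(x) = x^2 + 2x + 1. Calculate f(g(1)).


15


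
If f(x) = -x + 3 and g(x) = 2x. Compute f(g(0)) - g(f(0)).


f(g(0)) = 3
g(f(0)) = 6
Difference = -3

-3


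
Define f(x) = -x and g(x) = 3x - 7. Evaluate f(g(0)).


g(0) = -7
f(-7) = 7

7


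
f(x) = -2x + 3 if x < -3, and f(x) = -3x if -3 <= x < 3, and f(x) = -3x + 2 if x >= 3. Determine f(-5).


-5 satisfies x < -3
f(-5) = 13

13


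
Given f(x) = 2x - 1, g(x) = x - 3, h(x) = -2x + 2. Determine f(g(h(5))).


h(5) = -8
g(-8) = -11
f(-11) = -23

-23


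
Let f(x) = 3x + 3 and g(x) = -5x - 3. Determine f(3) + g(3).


f(3) = 12
g(3) = -18
Sum = -6

-6


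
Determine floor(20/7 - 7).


-5


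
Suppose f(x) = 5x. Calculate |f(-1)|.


f(-1) = -5
|-5| = 5

5


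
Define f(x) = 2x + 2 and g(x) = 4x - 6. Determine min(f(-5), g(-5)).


f(-5) = -8
g(-5) = -26
min = -26

-26


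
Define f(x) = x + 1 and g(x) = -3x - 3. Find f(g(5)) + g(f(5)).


f(g(5)) = -17
g(f(5)) = -21
Sum = -38

-38


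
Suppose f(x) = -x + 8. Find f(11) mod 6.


f(11) = -3
-3 mod 6 = 3

3


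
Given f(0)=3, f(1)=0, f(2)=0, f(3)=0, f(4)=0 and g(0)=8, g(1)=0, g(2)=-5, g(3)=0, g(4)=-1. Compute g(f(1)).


f(1) = 0
g(0) = 8

8


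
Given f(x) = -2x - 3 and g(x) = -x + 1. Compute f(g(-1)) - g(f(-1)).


f(g(-1)) = -7
g(f(-1)) = 2
Difference = -9

-9


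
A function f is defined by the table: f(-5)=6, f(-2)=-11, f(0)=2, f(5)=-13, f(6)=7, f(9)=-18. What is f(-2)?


Reading from the table at x = -2

-11


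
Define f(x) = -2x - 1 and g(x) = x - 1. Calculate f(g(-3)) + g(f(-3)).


f(g(-3)) = 7
g(f(-3)) = 4
Sum = 11

11


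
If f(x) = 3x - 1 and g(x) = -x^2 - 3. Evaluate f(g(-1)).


g(-1) = -4
f(-4) = -13

-13


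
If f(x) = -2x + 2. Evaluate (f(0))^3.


f(0) = 2
(2)^3 = 8

8


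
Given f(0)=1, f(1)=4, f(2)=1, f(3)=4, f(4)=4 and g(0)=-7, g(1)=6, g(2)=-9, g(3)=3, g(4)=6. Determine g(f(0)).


f(0) = 1
g(1) = 6

6


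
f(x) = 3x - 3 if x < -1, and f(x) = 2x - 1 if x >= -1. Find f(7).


13


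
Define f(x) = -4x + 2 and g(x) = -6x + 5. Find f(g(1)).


g(1) = -1
f(-1) = 6

6


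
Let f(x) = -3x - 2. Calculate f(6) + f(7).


-43


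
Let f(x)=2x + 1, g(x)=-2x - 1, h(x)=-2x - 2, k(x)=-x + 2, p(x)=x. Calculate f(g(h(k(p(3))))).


p(3) = 3
k(3) = -1
h(-1) = 0
g(0) = -1
f(-1) = -1

-1


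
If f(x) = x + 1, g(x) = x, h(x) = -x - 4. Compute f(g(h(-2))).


h(-2) = -2
g(-2) = -2
f(-2) = -1

-1


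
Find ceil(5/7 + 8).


9


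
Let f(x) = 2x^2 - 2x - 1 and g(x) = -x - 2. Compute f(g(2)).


g(2) = -4
f(-4) = 2*(-4)^2 - 2*(-4) - 1 = 39

39


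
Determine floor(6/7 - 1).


6/7 = 0.8571
0.8571 - 1 = -0.1429
floor(-0.1429) = -1

-1


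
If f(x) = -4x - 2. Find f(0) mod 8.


f(0) = -2
-2 mod 8 = 6

6


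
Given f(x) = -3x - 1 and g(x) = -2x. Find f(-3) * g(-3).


f(-3) = 8
g(-3) = 6
Product = 48

48


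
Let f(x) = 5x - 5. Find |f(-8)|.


45


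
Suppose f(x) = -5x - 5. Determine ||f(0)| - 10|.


f(0) = -5
|-5| = 5
|5 - 10| = 5

5


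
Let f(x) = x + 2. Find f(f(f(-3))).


f(-3) = -1
f(-1) = 1
f(1) = 3

3


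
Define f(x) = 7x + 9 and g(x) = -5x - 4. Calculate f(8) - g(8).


f(8) = 65
g(8) = -44
Difference = 109

109


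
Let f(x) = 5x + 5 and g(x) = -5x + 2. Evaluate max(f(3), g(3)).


f(3) = 20
g(3) = -13
max = 20

20


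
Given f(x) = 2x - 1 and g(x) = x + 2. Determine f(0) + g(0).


f(0) = -1
g(0) = 2
Sum = 1

1


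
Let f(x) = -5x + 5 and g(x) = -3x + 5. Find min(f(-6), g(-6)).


f(-6) = 35
g(-6) = 23
min = 23

23


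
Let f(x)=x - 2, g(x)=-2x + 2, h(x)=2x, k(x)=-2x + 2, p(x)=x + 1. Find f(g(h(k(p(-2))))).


p(-2) = -1
k(-1) = 4
h(4) = 8
g(8) = -14
f(-14) = -16

-16


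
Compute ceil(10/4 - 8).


10/4 = 2.5
2.5 - 8 = -5.5
ceil(-5.5) = -5

-5


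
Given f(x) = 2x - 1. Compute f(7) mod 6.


f(7) = 13
13 mod 6 = 1

1


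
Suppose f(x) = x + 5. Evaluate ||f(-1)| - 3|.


1


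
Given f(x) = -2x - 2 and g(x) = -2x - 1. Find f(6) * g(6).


182


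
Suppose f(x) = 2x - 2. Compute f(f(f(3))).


f(3) = 4
f(4) = 6
f(6) = 10

10


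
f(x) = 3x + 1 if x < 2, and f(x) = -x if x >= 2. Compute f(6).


6 satisfies x >= 2
f(6) = -6

-6


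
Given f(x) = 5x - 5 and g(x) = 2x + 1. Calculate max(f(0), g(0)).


f(0) = -5
g(0) = 1
max = 1

1


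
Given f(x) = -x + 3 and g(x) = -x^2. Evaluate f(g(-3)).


12


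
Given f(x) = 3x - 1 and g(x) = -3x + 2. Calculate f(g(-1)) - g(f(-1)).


f(g(-1)) = 14
g(f(-1)) = 14
Difference = 0

0


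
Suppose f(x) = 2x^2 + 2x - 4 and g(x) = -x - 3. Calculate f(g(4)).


g(4) = -7
f(-7) = 2*(-7)^2 + 2*(-7) - 4 = 80

80


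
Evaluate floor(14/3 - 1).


3


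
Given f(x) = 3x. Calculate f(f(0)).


f(0) = 0
f(0) = 0

0


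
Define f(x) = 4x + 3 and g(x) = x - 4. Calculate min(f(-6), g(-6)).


f(-6) = -21
g(-6) = -10
min = -21

-21


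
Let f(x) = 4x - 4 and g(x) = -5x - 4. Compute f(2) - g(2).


f(2) = 4
g(2) = -14
Difference = 18

18


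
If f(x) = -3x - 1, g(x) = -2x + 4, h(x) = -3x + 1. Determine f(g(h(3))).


h(3) = -8
g(-8) = 20
f(20) = -61

-61


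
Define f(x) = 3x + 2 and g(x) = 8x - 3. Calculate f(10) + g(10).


f(10) = 32
g(10) = 77
Sum = 109

109


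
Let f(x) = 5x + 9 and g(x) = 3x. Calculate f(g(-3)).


g(-3) = -9
f(-9) = -36

-36


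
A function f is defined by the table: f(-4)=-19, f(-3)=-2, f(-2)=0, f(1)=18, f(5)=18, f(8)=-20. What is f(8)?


-20


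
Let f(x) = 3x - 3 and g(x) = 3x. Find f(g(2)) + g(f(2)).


f(g(2)) = 15
g(f(2)) = 9
Sum = 24

24


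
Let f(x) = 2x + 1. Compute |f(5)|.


f(5) = 11
|11| = 11

11


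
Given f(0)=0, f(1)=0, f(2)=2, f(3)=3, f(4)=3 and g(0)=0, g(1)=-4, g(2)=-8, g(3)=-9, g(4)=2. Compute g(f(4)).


f(4) = 3
g(3) = -9

-9


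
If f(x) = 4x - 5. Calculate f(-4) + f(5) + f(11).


33


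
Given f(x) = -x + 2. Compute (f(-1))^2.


f(-1) = 3
(3)^2 = 9

9


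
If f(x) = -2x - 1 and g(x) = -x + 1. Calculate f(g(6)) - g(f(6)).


f(g(6)) = 9
g(f(6)) = 14
Difference = -5

-5


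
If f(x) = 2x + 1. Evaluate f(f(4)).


f(4) = 9
f(9) = 19

19


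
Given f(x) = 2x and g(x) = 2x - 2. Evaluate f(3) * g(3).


f(3) = 6
g(3) = 4
Product = 24

24


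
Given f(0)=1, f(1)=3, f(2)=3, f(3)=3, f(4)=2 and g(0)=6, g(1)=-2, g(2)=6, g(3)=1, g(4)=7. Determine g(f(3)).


f(3) = 3
g(3) = 1

1


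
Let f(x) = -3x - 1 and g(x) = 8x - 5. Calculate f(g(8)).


g(8) = 59
f(59) = -178

-178


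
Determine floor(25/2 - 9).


25/2 = 12.5
12.5 - 9 = 3.5
floor(3.5) = 3

3


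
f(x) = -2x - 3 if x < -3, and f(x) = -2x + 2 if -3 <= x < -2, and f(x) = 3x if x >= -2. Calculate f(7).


7 satisfies x >= -2
f(7) = 21

21


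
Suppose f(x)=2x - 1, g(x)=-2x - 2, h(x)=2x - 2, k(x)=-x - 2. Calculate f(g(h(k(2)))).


k(2) = -4
h(-4) = -10
g(-10) = 18
f(18) = 35

35


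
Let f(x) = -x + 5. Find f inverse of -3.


Solve -x + 5 = -3
x = (-3 - 5) / (-1) = 8

8


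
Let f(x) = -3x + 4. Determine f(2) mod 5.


f(2) = -2
-2 mod 5 = 3

3


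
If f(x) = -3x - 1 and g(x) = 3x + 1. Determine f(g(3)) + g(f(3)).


-60


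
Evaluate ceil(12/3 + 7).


12/3 = 4
4 + 7 = 11
ceil(11) = 11

11


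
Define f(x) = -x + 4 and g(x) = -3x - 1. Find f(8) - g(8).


f(8) = -4
g(8) = -25
Difference = 21

21


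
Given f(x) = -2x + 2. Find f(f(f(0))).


f(0) = 2
f(2) = -2
f(-2) = 6

6


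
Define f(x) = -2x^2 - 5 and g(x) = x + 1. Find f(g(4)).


g(4) = 5
f(5) = (-2)*(5)^2 - 5 = -55

-55


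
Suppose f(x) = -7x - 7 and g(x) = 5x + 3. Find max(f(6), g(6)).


f(6) = -49
g(6) = 33
max = 33

33


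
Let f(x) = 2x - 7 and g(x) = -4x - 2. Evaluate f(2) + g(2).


f(2) = -3
g(2) = -10
Sum = -13

-13


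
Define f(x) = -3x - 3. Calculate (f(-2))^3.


f(-2) = 3
(3)^3 = 27

27


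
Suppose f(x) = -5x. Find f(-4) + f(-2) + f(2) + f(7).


f(-4) = 20
f(-2) = 10
f(2) = -10
f(7) = -35
Sum = -15

-15


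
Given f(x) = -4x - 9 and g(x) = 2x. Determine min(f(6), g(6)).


f(6) = -33
g(6) = 12
min = -33

-33


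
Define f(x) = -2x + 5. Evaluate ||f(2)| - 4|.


f(2) = 1
|1| = 1
|1 - 4| = 3

3


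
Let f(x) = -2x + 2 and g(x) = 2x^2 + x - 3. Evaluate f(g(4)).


g(4) = 33
f(33) = -64

-64


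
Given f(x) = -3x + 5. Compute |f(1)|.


f(1) = 2
|2| = 2

2


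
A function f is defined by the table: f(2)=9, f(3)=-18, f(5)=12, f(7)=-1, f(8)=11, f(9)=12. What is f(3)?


Reading from the table at x = 3

-18


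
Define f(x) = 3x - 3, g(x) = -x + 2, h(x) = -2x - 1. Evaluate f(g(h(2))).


h(2) = -5
g(-5) = 7
f(7) = 18

18


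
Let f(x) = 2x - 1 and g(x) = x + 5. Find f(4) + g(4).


16


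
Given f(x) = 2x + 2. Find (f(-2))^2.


f(-2) = -2
(-2)^2 = 4

4


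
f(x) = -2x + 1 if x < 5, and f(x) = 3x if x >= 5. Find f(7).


7 satisfies x >= 5
f(7) = 21

21


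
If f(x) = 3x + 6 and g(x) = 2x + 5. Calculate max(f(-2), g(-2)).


1


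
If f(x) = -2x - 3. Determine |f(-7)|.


f(-7) = 11
|11| = 11

11


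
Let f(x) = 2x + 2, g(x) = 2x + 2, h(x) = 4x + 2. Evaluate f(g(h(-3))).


-34


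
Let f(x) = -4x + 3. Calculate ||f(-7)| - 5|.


26


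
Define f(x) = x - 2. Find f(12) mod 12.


f(12) = 10
10 mod 12 = 10

10


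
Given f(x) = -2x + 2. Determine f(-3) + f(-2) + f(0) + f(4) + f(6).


f(-3) = 8
f(-2) = 6
f(0) = 2
f(4) = -6
f(6) = -10
Sum = 0

0


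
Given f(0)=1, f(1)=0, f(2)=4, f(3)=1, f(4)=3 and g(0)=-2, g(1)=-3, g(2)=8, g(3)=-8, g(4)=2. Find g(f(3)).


f(3) = 1
g(1) = -3

-3


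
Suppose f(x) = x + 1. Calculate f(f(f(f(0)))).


f(0) = 1
f(1) = 2
f(2) = 3
f(3) = 4

4


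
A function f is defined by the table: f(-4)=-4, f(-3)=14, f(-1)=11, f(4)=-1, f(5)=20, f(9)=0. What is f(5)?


Reading from the table at x = 5

20


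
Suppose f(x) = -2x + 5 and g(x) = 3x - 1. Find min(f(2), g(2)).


f(2) = 1
g(2) = 5
min = 1

1


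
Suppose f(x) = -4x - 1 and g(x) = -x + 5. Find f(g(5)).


g(5) = 0
f(0) = -1

-1


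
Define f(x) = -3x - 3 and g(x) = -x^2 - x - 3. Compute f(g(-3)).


24


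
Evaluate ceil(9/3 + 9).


9/3 = 3
3 + 9 = 12
ceil(12) = 12

12


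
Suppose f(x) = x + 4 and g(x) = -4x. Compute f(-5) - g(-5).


f(-5) = -1
g(-5) = 20
Difference = -21

-21


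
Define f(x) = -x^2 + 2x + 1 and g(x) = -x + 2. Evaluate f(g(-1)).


-2


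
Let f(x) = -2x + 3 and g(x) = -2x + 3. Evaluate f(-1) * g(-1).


f(-1) = 5
g(-1) = 5
Product = 25

25


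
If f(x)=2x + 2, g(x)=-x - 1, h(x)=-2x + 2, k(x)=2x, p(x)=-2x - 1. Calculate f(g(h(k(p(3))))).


p(3) = -7
k(-7) = -14
h(-14) = 30
g(30) = -31
f(-31) = -60

-60


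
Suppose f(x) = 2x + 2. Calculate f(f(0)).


f(0) = 2
f(2) = 6

6


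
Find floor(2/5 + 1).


2/5 = 0.4
0.4 + 1 = 1.4
floor(1.4) = 1

1


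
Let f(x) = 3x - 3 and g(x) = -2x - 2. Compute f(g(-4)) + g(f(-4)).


f(g(-4)) = 15
g(f(-4)) = 28
Sum = 43

43


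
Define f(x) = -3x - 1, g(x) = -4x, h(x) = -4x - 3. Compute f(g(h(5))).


h(5) = -23
g(-23) = 92
f(92) = -277

-277


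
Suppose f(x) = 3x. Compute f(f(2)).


18


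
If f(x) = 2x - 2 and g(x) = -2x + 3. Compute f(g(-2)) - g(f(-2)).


f(g(-2)) = 12
g(f(-2)) = 15
Difference = -3

-3


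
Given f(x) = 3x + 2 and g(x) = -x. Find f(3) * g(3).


f(3) = 11
g(3) = -3
Product = -33

-33


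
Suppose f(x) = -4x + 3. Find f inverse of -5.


Solve -4x + 3 = -5
x = (-5 - 3) / (-4) = 2

2


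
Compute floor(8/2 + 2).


8/2 = 4
4 + 2 = 6
floor(6) = 6

6


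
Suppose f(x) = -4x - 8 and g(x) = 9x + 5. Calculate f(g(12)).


g(12) = 113
f(113) = -460

-460


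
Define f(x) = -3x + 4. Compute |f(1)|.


f(1) = 1
|1| = 1

1


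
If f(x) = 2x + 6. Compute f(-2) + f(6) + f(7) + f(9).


f(-2) = 2
f(6) = 18
f(7) = 20
f(9) = 24
Sum = 64

64


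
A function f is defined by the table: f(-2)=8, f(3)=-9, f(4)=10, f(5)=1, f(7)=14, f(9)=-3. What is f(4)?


10


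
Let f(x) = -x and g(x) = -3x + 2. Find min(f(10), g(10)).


f(10) = -10
g(10) = -28
min = -28

-28


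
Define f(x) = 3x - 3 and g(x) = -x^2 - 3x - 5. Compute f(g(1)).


g(1) = -9
f(-9) = -30

-30


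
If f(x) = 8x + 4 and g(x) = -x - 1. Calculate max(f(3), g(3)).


f(3) = 28
g(3) = -4
max = 28

28


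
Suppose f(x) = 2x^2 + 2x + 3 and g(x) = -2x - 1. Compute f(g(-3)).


63


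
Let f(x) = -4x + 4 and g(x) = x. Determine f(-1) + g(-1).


f(-1) = 8
g(-1) = -1
Sum = 7

7


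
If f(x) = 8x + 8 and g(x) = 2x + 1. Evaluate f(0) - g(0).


f(0) = 8
g(0) = 1
Difference = 7

7


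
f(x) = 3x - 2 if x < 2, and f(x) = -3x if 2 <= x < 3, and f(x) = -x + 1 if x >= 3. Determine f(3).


-2


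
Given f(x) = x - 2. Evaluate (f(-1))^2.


f(-1) = -3
(-3)^2 = 9

9


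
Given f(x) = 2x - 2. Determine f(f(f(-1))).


f(-1) = -4
f(-4) = -10
f(-10) = -22

-22


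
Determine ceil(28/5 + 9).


28/5 = 5.6
5.6 + 9 = 14.6
ceil(14.6) = 15

15


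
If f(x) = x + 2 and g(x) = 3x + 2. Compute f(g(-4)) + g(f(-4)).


f(g(-4)) = -8
g(f(-4)) = -4
Sum = -12

-12


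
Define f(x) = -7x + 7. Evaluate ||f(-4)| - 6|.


f(-4) = 35
|35| = 35
|35 - 6| = 29

29


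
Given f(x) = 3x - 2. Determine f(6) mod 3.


1


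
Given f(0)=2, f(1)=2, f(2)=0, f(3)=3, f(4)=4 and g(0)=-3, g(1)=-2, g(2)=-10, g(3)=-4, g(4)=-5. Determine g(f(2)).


f(2) = 0
g(0) = -3

-3


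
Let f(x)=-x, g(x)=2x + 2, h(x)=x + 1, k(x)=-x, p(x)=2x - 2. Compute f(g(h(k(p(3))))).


p(3) = 4
k(4) = -4
h(-4) = -3
g(-3) = -4
f(-4) = 4

4


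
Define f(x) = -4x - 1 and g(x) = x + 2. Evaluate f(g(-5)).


g(-5) = -3
f(-3) = 11

11


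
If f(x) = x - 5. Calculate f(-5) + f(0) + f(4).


f(-5) = -10
f(0) = -5
f(4) = -1
Sum = -16

-16


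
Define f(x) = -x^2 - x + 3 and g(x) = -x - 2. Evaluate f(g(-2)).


3
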